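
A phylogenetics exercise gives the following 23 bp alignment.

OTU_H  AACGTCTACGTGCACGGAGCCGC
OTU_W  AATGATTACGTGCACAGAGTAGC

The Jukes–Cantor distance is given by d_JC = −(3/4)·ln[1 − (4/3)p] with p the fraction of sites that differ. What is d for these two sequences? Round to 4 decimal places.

0.3206

Mismatches occur at site 3 (C→T), site 5 (T→A), site 6 (C→T), site 16 (G→A), site 20 (C→T), site 21 (C→A).
p = 6/23 = 0.260870.
d = −0.75 · ln(1 − (4/3)·0.260870) = −0.75 · ln(0.652173) = −0.75 · (-0.427445) = 0.3206.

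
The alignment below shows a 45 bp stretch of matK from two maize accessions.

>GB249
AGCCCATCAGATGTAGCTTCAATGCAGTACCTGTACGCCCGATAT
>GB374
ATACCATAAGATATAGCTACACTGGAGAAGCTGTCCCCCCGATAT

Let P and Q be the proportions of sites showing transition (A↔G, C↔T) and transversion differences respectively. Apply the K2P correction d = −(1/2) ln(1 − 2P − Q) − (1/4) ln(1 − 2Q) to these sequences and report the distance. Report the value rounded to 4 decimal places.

The sequences differ at positions 2 (G/T, transversion), 3 (C/A, transversion), 8 (C/A, transversion), 13 (G/A, transition), 19 (T/A, transversion), 22 (A/C, transversion), 25 (C/G, transversion), 28 (T/A, transversion), 30 (C/G, transversion), 35 (A/C, transversion), 37 (G/C, transversion).
Of the 11 differences, 1 transition and 10 transversions over 45 sites: P = 1/45 = 0.022222, Q = 10/45 = 0.222222.
d = −0.5·ln(0.733334) − 0.25·ln(0.555556) = −0.5·(-0.310154) − 0.25·(-0.587786) = 0.3020.

0.3020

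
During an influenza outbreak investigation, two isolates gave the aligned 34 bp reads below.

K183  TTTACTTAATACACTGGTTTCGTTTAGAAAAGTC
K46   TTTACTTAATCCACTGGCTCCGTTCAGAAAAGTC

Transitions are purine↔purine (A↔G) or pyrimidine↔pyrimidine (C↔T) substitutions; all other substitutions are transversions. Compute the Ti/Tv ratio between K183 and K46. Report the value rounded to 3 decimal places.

3.000

Mismatches occur at site 11 (A/C, transversion), site 18 (T/C, transition), site 20 (T/C, transition), site 25 (T/C, transition).
Of the 4 differences, 3 transitions and 1 transversion, so Ti/Tv = 3/1 = 3.000.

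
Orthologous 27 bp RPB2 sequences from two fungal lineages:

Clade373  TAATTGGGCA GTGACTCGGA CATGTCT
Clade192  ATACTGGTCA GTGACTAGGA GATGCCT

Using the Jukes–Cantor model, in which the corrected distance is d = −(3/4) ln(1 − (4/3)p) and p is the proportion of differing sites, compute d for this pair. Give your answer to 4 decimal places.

0.3181

Mismatches occur at site 1 (T↔A), site 2 (A↔T), site 4 (T↔C), site 8 (G↔T), site 17 (C↔A), site 21 (C↔G), site 25 (T↔C).
p = 7/27 = 0.259259.
d = −0.75 · ln(1 − (4/3)·0.259259) = −0.75 · ln(0.654321) = −0.75 · (-0.424157) = 0.3181.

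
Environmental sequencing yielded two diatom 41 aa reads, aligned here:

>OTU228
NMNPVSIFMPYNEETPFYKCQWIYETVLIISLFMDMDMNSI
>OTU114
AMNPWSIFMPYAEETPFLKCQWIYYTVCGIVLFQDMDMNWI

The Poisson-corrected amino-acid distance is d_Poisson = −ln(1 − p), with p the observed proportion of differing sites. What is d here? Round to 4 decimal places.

0.2796

Mismatches occur at site 1 (N→A), site 5 (V→W), site 12 (N→A), site 18 (Y→L), site 25 (E→Y), site 28 (L→C), site 29 (I→G), site 31 (S→V), site 34 (M→Q), site 40 (S→W).
p = 10/41 = 0.243902.
d = −ln(1 − 0.243902) = −ln(0.756098) = 0.2796.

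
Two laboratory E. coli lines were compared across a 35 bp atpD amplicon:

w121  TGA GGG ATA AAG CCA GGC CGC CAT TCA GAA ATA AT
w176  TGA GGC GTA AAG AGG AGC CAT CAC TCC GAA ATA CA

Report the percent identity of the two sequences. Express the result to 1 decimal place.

Differing sites — 6:G/C; 7:A/G; 13:C/A; 14:C/G; 15:A/G; 16:G/A; 20:G/A; 21:C/T; 24:T/C; 27:A/C; 34:A/C; 35:T/A.
23 of the 35 sites match, so the percent identity is 23/35 × 100 = 65.7%.

65.7%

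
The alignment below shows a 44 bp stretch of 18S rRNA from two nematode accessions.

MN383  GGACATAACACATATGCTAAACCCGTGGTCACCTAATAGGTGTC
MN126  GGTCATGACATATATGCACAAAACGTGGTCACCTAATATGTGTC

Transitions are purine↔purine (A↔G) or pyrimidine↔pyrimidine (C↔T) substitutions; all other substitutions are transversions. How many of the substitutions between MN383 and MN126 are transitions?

2

Differing sites — 3:A/T (Tv); 7:A/G (Ti); 11:C/T (Ti); 18:T/A (Tv); 19:A/C (Tv); 22:C/A (Tv); 23:C/A (Tv); 39:G/T (Tv).
Of the 8 differences, 2 transitions and 6 transversions, so the answer is 2.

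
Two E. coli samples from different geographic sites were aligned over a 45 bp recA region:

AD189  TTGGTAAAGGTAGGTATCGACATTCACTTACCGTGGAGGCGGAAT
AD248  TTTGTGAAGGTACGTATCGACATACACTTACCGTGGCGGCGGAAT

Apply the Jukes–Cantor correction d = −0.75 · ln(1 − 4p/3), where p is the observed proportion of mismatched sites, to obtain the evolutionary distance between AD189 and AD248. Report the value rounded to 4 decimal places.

Differing sites — 3:G/T; 6:A/G; 13:G/C; 24:T/A; 37:A/C.
p = 5/45 = 0.111111.
d = −0.75 · ln(1 − (4/3)·0.111111) = −0.75 · ln(0.851852) = −0.75 · (-0.160342) = 0.1203.

0.1203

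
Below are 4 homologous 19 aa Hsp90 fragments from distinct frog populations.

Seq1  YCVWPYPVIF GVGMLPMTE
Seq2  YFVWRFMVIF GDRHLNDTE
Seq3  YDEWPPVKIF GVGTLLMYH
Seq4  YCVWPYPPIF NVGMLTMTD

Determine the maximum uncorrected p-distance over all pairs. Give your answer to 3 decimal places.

0.684

Pairwise Hamming distances:
  Seq1 vs Seq2: 9
  Seq1 vs Seq3: 9
  Seq1 vs Seq4: 4
  Seq2 vs Seq3: 13
  Seq2 vs Seq4: 12
  Seq3 vs Seq4: 10
The largest is 13 mismatches, between Seq2 and Seq3; p = 13/19 = 0.684.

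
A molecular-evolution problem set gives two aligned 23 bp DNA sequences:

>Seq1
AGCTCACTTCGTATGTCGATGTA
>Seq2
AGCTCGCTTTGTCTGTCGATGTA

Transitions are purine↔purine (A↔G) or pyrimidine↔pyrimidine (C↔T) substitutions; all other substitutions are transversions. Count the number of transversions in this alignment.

1

Mismatches occur at site 6 (A→G, transition), site 10 (C→T, transition), site 13 (A→C, transversion).
Of the 3 differences, 2 transitions and 1 transversion, so the answer is 1.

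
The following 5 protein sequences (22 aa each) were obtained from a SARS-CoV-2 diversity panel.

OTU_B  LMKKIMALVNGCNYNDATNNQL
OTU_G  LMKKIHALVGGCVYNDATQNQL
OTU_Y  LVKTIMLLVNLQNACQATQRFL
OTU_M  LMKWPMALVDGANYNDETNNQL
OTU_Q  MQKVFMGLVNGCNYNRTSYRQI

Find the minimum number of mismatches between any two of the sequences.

4

Pairwise Hamming distances:
  OTU_B vs OTU_G: 4
  OTU_B vs OTU_Y: 11
  OTU_B vs OTU_M: 5
  OTU_B vs OTU_Q: 11
  OTU_G vs OTU_Y: 13
  OTU_G vs OTU_M: 8
  OTU_G vs OTU_Q: 14
  OTU_Y vs OTU_M: 14
  OTU_Y vs OTU_Q: 15
  OTU_M vs OTU_Q: 13
The smallest is 4, between OTU_B and OTU_G.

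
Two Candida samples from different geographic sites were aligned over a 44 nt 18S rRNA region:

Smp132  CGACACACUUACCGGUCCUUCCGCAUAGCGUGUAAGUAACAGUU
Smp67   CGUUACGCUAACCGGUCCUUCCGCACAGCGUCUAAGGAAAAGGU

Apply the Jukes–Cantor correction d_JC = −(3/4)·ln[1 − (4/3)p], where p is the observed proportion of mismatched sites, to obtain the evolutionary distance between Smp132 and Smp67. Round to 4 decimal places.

0.2388

Differing sites — 3:A/U; 4:C/U; 7:A/G; 10:U/A; 26:U/C; 32:G/C; 37:U/G; 40:C/A; 43:U/G.
p = 9/44 = 0.204545.
d = −0.75 · ln(1 − (4/3)·0.204545) = −0.75 · ln(0.727273) = −0.75 · (-0.318453) = 0.2388.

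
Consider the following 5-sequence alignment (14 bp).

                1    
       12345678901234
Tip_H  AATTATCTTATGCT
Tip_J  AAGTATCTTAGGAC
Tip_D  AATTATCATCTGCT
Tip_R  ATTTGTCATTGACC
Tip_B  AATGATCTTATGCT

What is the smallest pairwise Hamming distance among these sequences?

1

Pairwise Hamming distances:
  Tip_H vs Tip_J: 4
  Tip_H vs Tip_D: 2
  Tip_H vs Tip_R: 7
  Tip_H vs Tip_B: 1
  Tip_J vs Tip_D: 6
  Tip_J vs Tip_R: 7
  Tip_J vs Tip_B: 5
  Tip_D vs Tip_R: 6
  Tip_D vs Tip_B: 3
  Tip_R vs Tip_B: 8
The smallest is 1, between Tip_H and Tip_B.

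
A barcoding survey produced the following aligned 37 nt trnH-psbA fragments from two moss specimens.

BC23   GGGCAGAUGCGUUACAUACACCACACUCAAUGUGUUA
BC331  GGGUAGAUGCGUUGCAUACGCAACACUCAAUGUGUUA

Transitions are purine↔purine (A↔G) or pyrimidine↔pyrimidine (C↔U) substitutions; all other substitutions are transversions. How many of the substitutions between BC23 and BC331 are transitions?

Mismatches occur at site 4 (C↔U, transition), site 14 (A↔G, transition), site 20 (A↔G, transition), site 22 (C↔A, transversion).
Of the 4 differences, 3 transitions and 1 transversion, so the answer is 3.

3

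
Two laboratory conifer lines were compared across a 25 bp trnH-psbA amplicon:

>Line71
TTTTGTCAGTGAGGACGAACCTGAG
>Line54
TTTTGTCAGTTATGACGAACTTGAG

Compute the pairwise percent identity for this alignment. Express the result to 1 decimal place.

Mismatches occur at site 11 (G↔T), site 13 (G↔T), site 21 (C↔T).
22 of the 25 sites match, so the percent identity is 22/25 × 100 = 88.0%.

88.0%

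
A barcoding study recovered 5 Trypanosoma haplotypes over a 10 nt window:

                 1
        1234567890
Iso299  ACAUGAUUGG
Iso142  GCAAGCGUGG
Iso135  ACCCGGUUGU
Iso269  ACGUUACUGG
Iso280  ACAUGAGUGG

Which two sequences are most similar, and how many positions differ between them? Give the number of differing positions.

Pairwise Hamming distances:
  Iso299 vs Iso142: 4
  Iso299 vs Iso135: 4
  Iso299 vs Iso269: 3
  Iso299 vs Iso280: 1
  Iso142 vs Iso135: 6
  Iso142 vs Iso269: 6
  Iso142 vs Iso280: 3
  Iso135 vs Iso269: 6
  Iso135 vs Iso280: 5
  Iso269 vs Iso280: 3
The smallest is 1, between Iso299 and Iso280.

1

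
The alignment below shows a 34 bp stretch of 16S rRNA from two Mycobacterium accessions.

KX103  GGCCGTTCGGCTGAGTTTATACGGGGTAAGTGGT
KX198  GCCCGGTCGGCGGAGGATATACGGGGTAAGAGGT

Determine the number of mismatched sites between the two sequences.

6

The sequences differ at positions 2 (G/C), 6 (T/G), 12 (T/G), 16 (T/G), 17 (T/A), 31 (T/A).
That gives 6 mismatches out of 34 aligned sites, so the Hamming distance is 6.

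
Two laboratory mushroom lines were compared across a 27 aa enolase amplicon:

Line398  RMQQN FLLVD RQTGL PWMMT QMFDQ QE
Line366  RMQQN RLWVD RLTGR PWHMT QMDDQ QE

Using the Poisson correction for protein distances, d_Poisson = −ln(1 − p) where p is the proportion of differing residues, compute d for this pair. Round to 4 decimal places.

0.2513

Mismatches occur at site 6 (F/R), site 8 (L/W), site 12 (Q/L), site 15 (L/R), site 18 (M/H), site 23 (F/D).
p = 6/27 = 0.222222.
d = −ln(1 − 0.222222) = −ln(0.777778) = 0.2513.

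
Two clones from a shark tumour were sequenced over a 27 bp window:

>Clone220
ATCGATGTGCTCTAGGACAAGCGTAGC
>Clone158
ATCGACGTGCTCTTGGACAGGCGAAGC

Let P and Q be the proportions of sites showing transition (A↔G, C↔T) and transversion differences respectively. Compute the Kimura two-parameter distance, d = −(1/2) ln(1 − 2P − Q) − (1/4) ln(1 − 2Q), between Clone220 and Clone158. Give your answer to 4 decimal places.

0.1657

Mismatches occur at site 6 (T↔C, transition), site 14 (A↔T, transversion), site 20 (A↔G, transition), site 24 (T↔A, transversion).
Of the 4 differences, 2 transitions and 2 transversions over 27 sites: P = 2/27 = 0.074074, Q = 2/27 = 0.074074.
d = −0.5·ln(0.777778) − 0.25·ln(0.851852) = −0.5·(-0.251314) − 0.25·(-0.160342) = 0.1657.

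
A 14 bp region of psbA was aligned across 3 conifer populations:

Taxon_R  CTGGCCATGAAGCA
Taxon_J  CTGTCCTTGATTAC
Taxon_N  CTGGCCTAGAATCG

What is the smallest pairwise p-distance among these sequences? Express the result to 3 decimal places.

Pairwise Hamming distances:
  Taxon_R vs Taxon_J: 6
  Taxon_R vs Taxon_N: 4
  Taxon_J vs Taxon_N: 5
The smallest is 4 mismatches, between Taxon_R and Taxon_N; p = 4/14 = 0.286.

0.286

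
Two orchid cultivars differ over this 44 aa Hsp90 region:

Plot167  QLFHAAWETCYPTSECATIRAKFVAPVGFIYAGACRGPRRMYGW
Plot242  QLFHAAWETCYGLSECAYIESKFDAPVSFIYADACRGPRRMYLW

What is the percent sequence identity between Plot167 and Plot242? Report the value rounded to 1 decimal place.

The sequences differ at positions 12 (P/G), 13 (T/L), 18 (T/Y), 20 (R/E), 21 (A/S), 24 (V/D), 28 (G/S), 33 (G/D), 43 (G/L).
35 of the 44 sites match, so the percent identity is 35/44 × 100 = 79.5%.

79.5%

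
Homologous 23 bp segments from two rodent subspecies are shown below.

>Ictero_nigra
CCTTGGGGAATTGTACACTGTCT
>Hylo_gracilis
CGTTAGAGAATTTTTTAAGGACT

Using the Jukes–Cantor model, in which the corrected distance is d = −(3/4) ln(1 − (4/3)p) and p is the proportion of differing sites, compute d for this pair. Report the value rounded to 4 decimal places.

0.5532

The sequences differ at positions 2 (C/G), 5 (G/A), 7 (G/A), 13 (G/T), 15 (A/T), 16 (C/T), 18 (C/A), 19 (T/G), 21 (T/A).
p = 9/23 = 0.391304.
d = −0.75 · ln(1 − (4/3)·0.391304) = −0.75 · ln(0.478261) = −0.75 · (-0.737599) = 0.5532.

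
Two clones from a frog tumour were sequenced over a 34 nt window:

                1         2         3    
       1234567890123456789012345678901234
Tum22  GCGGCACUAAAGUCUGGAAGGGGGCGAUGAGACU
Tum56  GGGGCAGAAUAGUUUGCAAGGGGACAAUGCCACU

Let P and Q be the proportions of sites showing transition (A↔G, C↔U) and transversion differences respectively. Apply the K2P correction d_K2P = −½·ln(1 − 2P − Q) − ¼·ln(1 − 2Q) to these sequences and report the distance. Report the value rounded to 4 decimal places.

The sequences differ at positions 2 (C/G, transversion), 7 (C/G, transversion), 8 (U/A, transversion), 10 (A/U, transversion), 14 (C/U, transition), 17 (G/C, transversion), 24 (G/A, transition), 26 (G/A, transition), 30 (A/C, transversion), 31 (G/C, transversion).
Of the 10 differences, 3 transitions and 7 transversions over 34 sites: P = 3/34 = 0.088235, Q = 7/34 = 0.205882.
d = −0.5·ln(0.617648) − 0.25·ln(0.588236) = −0.5·(-0.481837) − 0.25·(-0.530627) = 0.3736.

0.3736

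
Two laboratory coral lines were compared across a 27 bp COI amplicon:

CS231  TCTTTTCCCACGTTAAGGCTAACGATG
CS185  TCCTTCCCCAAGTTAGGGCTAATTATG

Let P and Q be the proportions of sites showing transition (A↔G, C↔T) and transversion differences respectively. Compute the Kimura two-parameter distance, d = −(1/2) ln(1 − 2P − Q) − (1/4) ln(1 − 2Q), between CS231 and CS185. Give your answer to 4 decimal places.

Mismatches occur at site 3 (T/C, transition), site 6 (T/C, transition), site 11 (C/A, transversion), site 16 (A/G, transition), site 23 (C/T, transition), site 24 (G/T, transversion).
Of the 6 differences, 4 transitions and 2 transversions over 27 sites: P = 4/27 = 0.148148, Q = 2/27 = 0.074074.
d = −0.5·ln(0.629630) − 0.25·ln(0.851852) = −0.5·(-0.462623) − 0.25·(-0.160342) = 0.2714.

0.2714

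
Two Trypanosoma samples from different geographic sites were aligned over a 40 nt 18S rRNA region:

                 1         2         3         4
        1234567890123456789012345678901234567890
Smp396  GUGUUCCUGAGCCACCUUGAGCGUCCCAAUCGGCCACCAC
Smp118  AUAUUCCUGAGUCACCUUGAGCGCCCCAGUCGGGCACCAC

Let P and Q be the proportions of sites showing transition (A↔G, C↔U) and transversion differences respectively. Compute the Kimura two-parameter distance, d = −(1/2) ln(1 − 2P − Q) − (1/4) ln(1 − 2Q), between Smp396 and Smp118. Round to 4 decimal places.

The sequences differ at positions 1 (G/A, transition), 3 (G/A, transition), 12 (C/U, transition), 24 (U/C, transition), 29 (A/G, transition), 34 (C/G, transversion).
Of the 6 differences, 5 transitions and 1 transversion over 40 sites: P = 5/40 = 0.125000, Q = 1/40 = 0.025000.
d = −0.5·ln(0.725000) − 0.25·ln(0.950000) = −0.5·(-0.321584) − 0.25·(-0.051293) = 0.1736.

0.1736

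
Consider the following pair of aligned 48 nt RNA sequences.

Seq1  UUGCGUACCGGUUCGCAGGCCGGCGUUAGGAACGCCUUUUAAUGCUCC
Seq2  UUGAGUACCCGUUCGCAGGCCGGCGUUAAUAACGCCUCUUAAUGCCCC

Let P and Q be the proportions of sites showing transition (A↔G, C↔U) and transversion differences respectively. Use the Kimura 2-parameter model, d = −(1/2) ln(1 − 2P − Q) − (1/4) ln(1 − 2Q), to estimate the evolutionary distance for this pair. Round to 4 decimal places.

0.1372

The sequences differ at positions 4 (C/A, transversion), 10 (G/C, transversion), 29 (G/A, transition), 30 (G/U, transversion), 38 (U/C, transition), 46 (U/C, transition).
Of the 6 differences, 3 transitions and 3 transversions over 48 sites: P = 3/48 = 0.062500, Q = 3/48 = 0.062500.
d = −0.5·ln(0.812500) − 0.25·ln(0.875000) = −0.5·(-0.207639) − 0.25·(-0.133531) = 0.1372.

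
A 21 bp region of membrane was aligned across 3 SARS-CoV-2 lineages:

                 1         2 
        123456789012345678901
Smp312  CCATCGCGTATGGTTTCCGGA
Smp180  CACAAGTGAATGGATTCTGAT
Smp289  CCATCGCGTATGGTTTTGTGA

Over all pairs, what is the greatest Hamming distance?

Pairwise Hamming distances:
  Smp312 vs Smp180: 10
  Smp312 vs Smp289: 3
  Smp180 vs Smp289: 12
The largest is 12, between Smp180 and Smp289.

12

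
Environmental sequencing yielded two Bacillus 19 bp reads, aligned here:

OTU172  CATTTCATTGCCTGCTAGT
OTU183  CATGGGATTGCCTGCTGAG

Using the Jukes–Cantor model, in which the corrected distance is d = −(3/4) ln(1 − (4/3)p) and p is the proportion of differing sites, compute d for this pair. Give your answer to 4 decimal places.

Mismatches occur at site 4 (T↔G), site 5 (T↔G), site 6 (C↔G), site 17 (A↔G), site 18 (G↔A), site 19 (T↔G).
p = 6/19 = 0.315789.
d = −0.75 · ln(1 − (4/3)·0.315789) = −0.75 · ln(0.578948) = −0.75 · (-0.546543) = 0.4099.

0.4099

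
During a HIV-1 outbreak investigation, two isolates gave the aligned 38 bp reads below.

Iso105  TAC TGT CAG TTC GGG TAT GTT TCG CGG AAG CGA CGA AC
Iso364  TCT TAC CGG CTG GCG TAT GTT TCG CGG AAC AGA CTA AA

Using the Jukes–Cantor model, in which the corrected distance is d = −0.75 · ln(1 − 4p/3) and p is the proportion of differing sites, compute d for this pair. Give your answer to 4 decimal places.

0.4099

The sequences differ at positions 2 (A/C), 3 (C/T), 5 (G/A), 6 (T/C), 8 (A/G), 10 (T/C), 12 (C/G), 14 (G/C), 30 (G/C), 31 (C/A), 35 (G/T), 38 (C/A).
p = 12/38 = 0.315789.
d = −0.75 · ln(1 − (4/3)·0.315789) = −0.75 · ln(0.578948) = −0.75 · (-0.546543) = 0.4099.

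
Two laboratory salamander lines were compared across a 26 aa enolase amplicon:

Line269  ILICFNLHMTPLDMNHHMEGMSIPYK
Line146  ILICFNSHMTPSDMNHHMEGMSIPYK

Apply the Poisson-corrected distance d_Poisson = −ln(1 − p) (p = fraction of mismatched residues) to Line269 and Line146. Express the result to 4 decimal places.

0.0800

Mismatches occur at site 7 (L→S), site 12 (L→S).
p = 2/26 = 0.076923.
d = −ln(1 − 0.076923) = −ln(0.923077) = 0.0800.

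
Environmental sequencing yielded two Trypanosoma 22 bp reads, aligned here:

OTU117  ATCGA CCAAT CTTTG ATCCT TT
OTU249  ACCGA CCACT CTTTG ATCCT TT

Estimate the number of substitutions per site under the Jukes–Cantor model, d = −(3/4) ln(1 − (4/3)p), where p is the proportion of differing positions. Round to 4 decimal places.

0.0969

Mismatches occur at site 2 (T↔C), site 9 (A↔C).
p = 2/22 = 0.090909.
d = −0.75 · ln(1 − (4/3)·0.090909) = −0.75 · ln(0.878788) = −0.75 · (-0.129212) = 0.0969.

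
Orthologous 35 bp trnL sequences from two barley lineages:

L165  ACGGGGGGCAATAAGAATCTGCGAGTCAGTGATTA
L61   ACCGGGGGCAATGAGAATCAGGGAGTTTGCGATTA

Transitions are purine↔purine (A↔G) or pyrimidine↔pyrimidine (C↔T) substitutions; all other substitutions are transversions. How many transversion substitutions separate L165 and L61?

4

Mismatches occur at site 3 (G→C, transversion), site 13 (A→G, transition), site 20 (T→A, transversion), site 22 (C→G, transversion), site 27 (C→T, transition), site 28 (A→T, transversion), site 30 (T→C, transition).
Of the 7 differences, 3 transitions and 4 transversions, so the answer is 4.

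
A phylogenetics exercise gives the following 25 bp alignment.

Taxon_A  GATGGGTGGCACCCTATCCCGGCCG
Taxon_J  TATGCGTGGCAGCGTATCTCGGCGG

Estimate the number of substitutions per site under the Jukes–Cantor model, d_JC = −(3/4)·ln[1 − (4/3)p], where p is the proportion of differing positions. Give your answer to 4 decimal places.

The sequences differ at positions 1 (G/T), 5 (G/C), 12 (C/G), 14 (C/G), 19 (C/T), 24 (C/G).
p = 6/25 = 0.240000.
d = −0.75 · ln(1 − (4/3)·0.240000) = −0.75 · ln(0.680000) = −0.75 · (-0.385662) = 0.2892.

0.2892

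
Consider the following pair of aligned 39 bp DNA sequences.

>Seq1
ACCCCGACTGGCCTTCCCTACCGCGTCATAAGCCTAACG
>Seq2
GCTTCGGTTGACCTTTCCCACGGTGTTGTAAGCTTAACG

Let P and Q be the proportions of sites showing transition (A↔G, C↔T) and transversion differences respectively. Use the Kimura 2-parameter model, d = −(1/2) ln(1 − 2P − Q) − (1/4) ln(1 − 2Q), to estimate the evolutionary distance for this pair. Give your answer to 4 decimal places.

Differing sites — 1:A/G (Ti); 3:C/T (Ti); 4:C/T (Ti); 7:A/G (Ti); 8:C/T (Ti); 11:G/A (Ti); 16:C/T (Ti); 19:T/C (Ti); 22:C/G (Tv); 24:C/T (Ti); 27:C/T (Ti); 28:A/G (Ti); 34:C/T (Ti).
Of the 13 differences, 12 transitions and 1 transversion over 39 sites: P = 12/39 = 0.307692, Q = 1/39 = 0.025641.
d = −0.5·ln(0.358975) − 0.25·ln(0.948718) = −0.5·(-1.024503) − 0.25·(-0.052644) = 0.5254.

0.5254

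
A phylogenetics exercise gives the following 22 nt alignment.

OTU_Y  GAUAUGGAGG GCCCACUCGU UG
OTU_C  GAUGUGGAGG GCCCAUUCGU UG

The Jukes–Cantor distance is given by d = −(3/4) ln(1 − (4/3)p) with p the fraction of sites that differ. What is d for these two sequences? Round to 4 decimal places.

The sequences differ at positions 4 (A/G), 16 (C/U).
p = 2/22 = 0.090909.
d = −0.75 · ln(1 − (4/3)·0.090909) = −0.75 · ln(0.878788) = −0.75 · (-0.129212) = 0.0969.

0.0969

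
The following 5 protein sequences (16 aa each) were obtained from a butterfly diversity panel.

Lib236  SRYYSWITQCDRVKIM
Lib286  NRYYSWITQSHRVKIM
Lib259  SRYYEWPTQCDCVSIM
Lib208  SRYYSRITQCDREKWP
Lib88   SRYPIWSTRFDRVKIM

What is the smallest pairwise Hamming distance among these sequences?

3

Pairwise Hamming distances:
  Lib236 vs Lib286: 3
  Lib236 vs Lib259: 4
  Lib236 vs Lib208: 4
  Lib236 vs Lib88: 5
  Lib286 vs Lib259: 7
  Lib286 vs Lib208: 7
  Lib286 vs Lib88: 7
  Lib259 vs Lib208: 8
  Lib259 vs Lib88: 7
  Lib208 vs Lib88: 9
The smallest is 3, between Lib236 and Lib286.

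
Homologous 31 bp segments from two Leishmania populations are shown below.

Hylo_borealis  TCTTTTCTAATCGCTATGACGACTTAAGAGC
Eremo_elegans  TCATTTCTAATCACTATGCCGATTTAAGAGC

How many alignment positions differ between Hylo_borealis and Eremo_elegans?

Mismatches occur at site 3 (T→A), site 13 (G→A), site 19 (A→C), site 23 (C→T).
That gives 4 mismatches out of 31 aligned sites, so the Hamming distance is 4.

4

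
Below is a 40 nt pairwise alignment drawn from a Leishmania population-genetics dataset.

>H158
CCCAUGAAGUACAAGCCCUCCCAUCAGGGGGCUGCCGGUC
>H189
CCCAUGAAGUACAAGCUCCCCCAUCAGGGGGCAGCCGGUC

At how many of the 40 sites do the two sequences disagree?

3

Mismatches occur at site 17 (C→U), site 19 (U→C), site 33 (U→A).
That gives 3 mismatches out of 40 aligned sites, so the Hamming distance is 3.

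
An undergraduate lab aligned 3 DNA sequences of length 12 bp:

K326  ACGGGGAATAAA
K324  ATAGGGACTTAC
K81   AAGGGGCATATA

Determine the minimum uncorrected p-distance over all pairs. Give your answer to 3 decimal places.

0.250

Pairwise Hamming distances:
  K326 vs K324: 5
  K326 vs K81: 3
  K324 vs K81: 7
The smallest is 3 mismatches, between K326 and K81; p = 3/12 = 0.250.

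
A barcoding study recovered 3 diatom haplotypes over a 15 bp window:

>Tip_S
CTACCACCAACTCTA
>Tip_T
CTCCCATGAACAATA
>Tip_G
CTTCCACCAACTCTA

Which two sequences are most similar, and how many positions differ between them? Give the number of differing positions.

1

Pairwise Hamming distances:
  Tip_S vs Tip_T: 5
  Tip_S vs Tip_G: 1
  Tip_T vs Tip_G: 5
The smallest is 1, between Tip_S and Tip_G.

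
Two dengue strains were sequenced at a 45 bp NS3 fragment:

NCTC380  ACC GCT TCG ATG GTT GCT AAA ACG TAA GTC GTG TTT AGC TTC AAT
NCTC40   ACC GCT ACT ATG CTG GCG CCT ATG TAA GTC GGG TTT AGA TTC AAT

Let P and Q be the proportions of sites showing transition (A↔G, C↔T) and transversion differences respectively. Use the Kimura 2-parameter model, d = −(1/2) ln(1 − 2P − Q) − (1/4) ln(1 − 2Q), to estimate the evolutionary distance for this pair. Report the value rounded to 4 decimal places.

0.3020

The sequences differ at positions 7 (T/A, transversion), 9 (G/T, transversion), 13 (G/C, transversion), 15 (T/G, transversion), 18 (T/G, transversion), 19 (A/C, transversion), 20 (A/C, transversion), 21 (A/T, transversion), 23 (C/T, transition), 32 (T/G, transversion), 39 (C/A, transversion).
Of the 11 differences, 1 transition and 10 transversions over 45 sites: P = 1/45 = 0.022222, Q = 10/45 = 0.222222.
d = −0.5·ln(0.733334) − 0.25·ln(0.555556) = −0.5·(-0.310154) − 0.25·(-0.587786) = 0.3020.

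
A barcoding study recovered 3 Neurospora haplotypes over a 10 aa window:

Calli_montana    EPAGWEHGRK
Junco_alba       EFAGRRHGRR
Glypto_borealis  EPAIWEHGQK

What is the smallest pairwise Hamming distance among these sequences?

Pairwise Hamming distances:
  Calli_montana vs Junco_alba: 4
  Calli_montana vs Glypto_borealis: 2
  Junco_alba vs Glypto_borealis: 6
The smallest is 2, between Calli_montana and Glypto_borealis.

2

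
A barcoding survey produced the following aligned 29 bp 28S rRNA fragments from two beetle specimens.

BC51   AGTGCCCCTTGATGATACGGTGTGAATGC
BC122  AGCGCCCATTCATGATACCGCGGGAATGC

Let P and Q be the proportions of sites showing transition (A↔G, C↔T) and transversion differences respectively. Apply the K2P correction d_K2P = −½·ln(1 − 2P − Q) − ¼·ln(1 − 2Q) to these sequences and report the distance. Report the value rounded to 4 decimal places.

0.2421

Differing sites — 3:T/C (Ti); 8:C/A (Tv); 11:G/C (Tv); 19:G/C (Tv); 21:T/C (Ti); 23:T/G (Tv).
Of the 6 differences, 2 transitions and 4 transversions over 29 sites: P = 2/29 = 0.068966, Q = 4/29 = 0.137931.
d = −0.5·ln(0.724137) − 0.25·ln(0.724138) = −0.5·(-0.322775) − 0.25·(-0.322773) = 0.2421.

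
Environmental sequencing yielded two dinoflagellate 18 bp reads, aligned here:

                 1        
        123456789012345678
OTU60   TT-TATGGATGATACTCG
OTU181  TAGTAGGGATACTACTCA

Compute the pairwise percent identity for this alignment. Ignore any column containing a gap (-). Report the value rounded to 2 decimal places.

Excluding the 1 gap column leaves 17 comparable sites.
Mismatches occur at site 2 (T→A), site 6 (T→G), site 11 (G→A), site 12 (A→C), site 18 (G→A).
12 of the 17 comparable sites match, so the percent identity is 12/17 × 100 = 70.59%.

70.59%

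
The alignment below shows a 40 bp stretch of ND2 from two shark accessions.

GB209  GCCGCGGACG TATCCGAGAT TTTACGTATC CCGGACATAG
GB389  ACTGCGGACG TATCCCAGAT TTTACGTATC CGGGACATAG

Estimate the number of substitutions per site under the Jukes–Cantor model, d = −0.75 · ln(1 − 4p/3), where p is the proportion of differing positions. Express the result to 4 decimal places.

0.1073

Mismatches occur at site 1 (G↔A), site 3 (C↔T), site 16 (G↔C), site 32 (C↔G).
p = 4/40 = 0.100000.
d = −0.75 · ln(1 − (4/3)·0.100000) = −0.75 · ln(0.866667) = −0.75 · (-0.143100) = 0.1073.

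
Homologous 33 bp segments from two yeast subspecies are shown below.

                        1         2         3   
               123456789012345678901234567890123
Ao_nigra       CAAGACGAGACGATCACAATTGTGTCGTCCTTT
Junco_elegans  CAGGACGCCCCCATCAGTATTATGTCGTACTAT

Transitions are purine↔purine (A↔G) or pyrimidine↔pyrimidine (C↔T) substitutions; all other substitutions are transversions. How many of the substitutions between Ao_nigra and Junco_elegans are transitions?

2

The sequences differ at positions 3 (A/G, transition), 8 (A/C, transversion), 9 (G/C, transversion), 10 (A/C, transversion), 12 (G/C, transversion), 17 (C/G, transversion), 18 (A/T, transversion), 22 (G/A, transition), 29 (C/A, transversion), 32 (T/A, transversion).
Of the 10 differences, 2 transitions and 8 transversions, so the answer is 2.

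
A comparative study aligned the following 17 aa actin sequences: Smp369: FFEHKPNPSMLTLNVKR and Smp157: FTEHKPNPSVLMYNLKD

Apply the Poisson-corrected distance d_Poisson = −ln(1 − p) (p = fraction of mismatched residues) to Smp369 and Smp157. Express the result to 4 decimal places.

0.4353

The sequences differ at positions 2 (F/T), 10 (M/V), 12 (T/M), 13 (L/Y), 15 (V/L), 17 (R/D).
p = 6/17 = 0.352941.
d = −ln(1 − 0.352941) = −ln(0.647059) = 0.4353.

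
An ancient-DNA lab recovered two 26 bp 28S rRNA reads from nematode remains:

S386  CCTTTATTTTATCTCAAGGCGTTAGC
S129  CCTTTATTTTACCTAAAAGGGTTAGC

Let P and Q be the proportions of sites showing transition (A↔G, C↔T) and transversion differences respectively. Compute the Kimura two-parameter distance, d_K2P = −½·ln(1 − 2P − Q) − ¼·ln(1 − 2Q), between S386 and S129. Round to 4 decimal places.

Mismatches occur at site 12 (T/C, transition), site 15 (C/A, transversion), site 18 (G/A, transition), site 20 (C/G, transversion).
Of the 4 differences, 2 transitions and 2 transversions over 26 sites: P = 2/26 = 0.076923, Q = 2/26 = 0.076923.
d = −0.5·ln(0.769231) − 0.25·ln(0.846154) = −0.5·(-0.262364) − 0.25·(-0.167054) = 0.1729.

0.1729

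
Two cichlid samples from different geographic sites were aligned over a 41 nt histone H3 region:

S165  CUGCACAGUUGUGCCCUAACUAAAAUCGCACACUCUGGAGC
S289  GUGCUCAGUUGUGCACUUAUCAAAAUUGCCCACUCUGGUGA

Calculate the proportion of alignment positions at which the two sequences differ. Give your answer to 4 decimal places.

0.2439

Mismatches occur at site 1 (C/G), site 5 (A/U), site 15 (C/A), site 18 (A/U), site 20 (C/U), site 21 (U/C), site 27 (C/U), site 30 (A/C), site 39 (A/U), site 41 (C/A).
There are 10 differences over 41 sites, so p = 10/41 = 0.2439.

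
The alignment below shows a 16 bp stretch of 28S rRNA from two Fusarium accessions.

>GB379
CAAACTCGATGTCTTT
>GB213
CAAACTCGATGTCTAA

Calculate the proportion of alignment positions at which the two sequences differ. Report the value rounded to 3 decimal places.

0.125

The sequences differ at positions 15 (T/A), 16 (T/A).
There are 2 differences over 16 sites, so p = 2/16 = 0.125.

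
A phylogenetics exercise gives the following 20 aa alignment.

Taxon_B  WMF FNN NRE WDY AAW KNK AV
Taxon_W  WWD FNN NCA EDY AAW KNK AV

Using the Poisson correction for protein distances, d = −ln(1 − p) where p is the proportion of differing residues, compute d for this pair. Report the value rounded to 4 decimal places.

0.2877

Differing sites — 2:M/W; 3:F/D; 8:R/C; 9:E/A; 10:W/E.
p = 5/20 = 0.250000.
d = −ln(1 − 0.250000) = −ln(0.750000) = 0.2877.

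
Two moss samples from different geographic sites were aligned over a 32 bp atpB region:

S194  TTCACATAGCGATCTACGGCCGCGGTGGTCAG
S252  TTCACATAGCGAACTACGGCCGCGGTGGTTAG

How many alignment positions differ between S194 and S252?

Mismatches occur at site 13 (T↔A), site 30 (C↔T).
That gives 2 mismatches out of 32 aligned sites, so the Hamming distance is 2.

2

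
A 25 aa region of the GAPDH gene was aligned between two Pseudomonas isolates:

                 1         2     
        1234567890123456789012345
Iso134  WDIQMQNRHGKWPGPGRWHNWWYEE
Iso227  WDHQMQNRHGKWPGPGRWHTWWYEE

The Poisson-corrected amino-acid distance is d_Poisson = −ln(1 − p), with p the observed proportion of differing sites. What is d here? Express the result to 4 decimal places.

0.0834

The sequences differ at positions 3 (I/H), 20 (N/T).
p = 2/25 = 0.080000.
d = −ln(1 − 0.080000) = −ln(0.920000) = 0.0834.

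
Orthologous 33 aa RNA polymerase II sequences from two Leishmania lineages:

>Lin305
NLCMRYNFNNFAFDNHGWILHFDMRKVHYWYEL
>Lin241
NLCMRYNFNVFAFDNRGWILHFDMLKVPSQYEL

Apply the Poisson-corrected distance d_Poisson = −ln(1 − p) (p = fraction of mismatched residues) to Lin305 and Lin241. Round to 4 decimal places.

Differing sites — 10:N/V; 16:H/R; 25:R/L; 28:H/P; 29:Y/S; 30:W/Q.
p = 6/33 = 0.181818.
d = −ln(1 − 0.181818) = −ln(0.818182) = 0.2007.

0.2007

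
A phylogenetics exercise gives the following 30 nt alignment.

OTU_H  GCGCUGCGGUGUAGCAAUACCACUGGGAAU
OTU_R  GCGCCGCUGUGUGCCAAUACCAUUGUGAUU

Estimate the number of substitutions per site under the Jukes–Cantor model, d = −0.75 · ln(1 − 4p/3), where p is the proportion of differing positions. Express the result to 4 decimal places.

The sequences differ at positions 5 (U/C), 8 (G/U), 13 (A/G), 14 (G/C), 23 (C/U), 26 (G/U), 29 (A/U).
p = 7/30 = 0.233333.
d = −0.75 · ln(1 − (4/3)·0.233333) = −0.75 · ln(0.688889) = −0.75 · (-0.372675) = 0.2795.

0.2795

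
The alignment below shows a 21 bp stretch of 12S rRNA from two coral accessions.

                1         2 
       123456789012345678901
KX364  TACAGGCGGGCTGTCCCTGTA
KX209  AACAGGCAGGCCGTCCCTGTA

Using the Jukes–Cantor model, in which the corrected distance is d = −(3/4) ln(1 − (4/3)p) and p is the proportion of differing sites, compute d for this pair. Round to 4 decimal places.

Differing sites — 1:T/A; 8:G/A; 12:T/C.
p = 3/21 = 0.142857.
d = −0.75 · ln(1 − (4/3)·0.142857) = −0.75 · ln(0.809524) = −0.75 · (-0.211309) = 0.1585.

0.1585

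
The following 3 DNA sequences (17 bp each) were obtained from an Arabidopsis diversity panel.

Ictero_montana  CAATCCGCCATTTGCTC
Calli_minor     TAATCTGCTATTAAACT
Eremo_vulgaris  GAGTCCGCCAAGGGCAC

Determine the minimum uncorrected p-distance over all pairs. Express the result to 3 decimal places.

Pairwise Hamming distances:
  Ictero_montana vs Calli_minor: 8
  Ictero_montana vs Eremo_vulgaris: 6
  Calli_minor vs Eremo_vulgaris: 11
The smallest is 6 mismatches, between Ictero_montana and Eremo_vulgaris; p = 6/17 = 0.353.

0.353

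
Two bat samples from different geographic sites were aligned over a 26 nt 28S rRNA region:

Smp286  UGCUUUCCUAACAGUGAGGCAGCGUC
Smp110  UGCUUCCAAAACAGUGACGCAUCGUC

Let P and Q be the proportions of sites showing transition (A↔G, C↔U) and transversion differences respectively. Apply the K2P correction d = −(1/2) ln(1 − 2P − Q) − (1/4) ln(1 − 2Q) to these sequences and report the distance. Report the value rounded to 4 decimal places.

Differing sites — 6:U/C (Ti); 8:C/A (Tv); 9:U/A (Tv); 18:G/C (Tv); 22:G/U (Tv).
Of the 5 differences, 1 transition and 4 transversions over 26 sites: P = 1/26 = 0.038462, Q = 4/26 = 0.153846.
d = −0.5·ln(0.769230) − 0.25·ln(0.692308) = −0.5·(-0.262365) − 0.25·(-0.367724) = 0.2231.

0.2231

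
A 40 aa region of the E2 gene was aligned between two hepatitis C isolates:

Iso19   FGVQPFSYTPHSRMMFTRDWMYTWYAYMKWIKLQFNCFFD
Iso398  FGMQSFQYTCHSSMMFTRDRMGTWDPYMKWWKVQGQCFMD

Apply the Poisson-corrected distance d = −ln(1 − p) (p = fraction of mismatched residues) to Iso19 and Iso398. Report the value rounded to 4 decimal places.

0.4308

Mismatches occur at site 3 (V→M), site 5 (P→S), site 7 (S→Q), site 10 (P→C), site 13 (R→S), site 20 (W→R), site 22 (Y→G), site 25 (Y→D), site 26 (A→P), site 31 (I→W), site 33 (L→V), site 35 (F→G), site 36 (N→Q), site 39 (F→M).
p = 14/40 = 0.350000.
d = −ln(1 − 0.350000) = −ln(0.650000) = 0.4308.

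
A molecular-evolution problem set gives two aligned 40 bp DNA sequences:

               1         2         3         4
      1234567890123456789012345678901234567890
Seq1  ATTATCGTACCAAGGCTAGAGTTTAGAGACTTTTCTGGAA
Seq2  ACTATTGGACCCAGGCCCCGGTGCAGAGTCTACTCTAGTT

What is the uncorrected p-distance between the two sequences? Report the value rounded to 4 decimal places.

Mismatches occur at site 2 (T→C), site 6 (C→T), site 8 (T→G), site 12 (A→C), site 17 (T→C), site 18 (A→C), site 19 (G→C), site 20 (A→G), site 23 (T→G), site 24 (T→C), site 29 (A→T), site 32 (T→A), site 33 (T→C), site 37 (G→A), site 39 (A→T), site 40 (A→T).
There are 16 differences over 40 sites, so p = 16/40 = 0.4000.

0.4000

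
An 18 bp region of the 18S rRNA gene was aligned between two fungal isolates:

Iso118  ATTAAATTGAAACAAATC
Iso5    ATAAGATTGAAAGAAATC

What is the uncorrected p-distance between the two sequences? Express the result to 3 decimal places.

Mismatches occur at site 3 (T/A), site 5 (A/G), site 13 (C/G).
There are 3 differences over 18 sites, so p = 3/18 = 0.167.

0.167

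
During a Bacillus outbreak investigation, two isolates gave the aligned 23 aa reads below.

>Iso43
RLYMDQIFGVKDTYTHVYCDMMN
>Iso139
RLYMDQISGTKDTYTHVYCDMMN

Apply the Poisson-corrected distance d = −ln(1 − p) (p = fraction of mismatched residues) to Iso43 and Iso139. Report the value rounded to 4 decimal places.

Differing sites — 8:F/S; 10:V/T.
p = 2/23 = 0.086957.
d = −ln(1 − 0.086957) = −ln(0.913043) = 0.0910.

0.0910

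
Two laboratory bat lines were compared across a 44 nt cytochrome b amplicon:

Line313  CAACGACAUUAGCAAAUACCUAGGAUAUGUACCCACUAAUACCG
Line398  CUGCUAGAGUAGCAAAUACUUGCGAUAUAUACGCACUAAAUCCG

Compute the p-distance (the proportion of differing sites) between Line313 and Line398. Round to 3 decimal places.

The sequences differ at positions 2 (A/U), 3 (A/G), 5 (G/U), 7 (C/G), 9 (U/G), 20 (C/U), 22 (A/G), 23 (G/C), 29 (G/A), 33 (C/G), 40 (U/A), 41 (A/U).
There are 12 differences over 44 sites, so p = 12/44 = 0.273.

0.273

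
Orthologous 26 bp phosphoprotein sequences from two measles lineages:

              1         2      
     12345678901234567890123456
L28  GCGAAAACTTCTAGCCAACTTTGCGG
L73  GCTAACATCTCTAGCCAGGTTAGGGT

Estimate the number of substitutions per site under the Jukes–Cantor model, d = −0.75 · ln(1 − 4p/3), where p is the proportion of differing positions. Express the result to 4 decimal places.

Differing sites — 3:G/T; 6:A/C; 8:C/T; 9:T/C; 18:A/G; 19:C/G; 22:T/A; 24:C/G; 26:G/T.
p = 9/26 = 0.346154.
d = −0.75 · ln(1 − (4/3)·0.346154) = −0.75 · ln(0.538461) = −0.75 · (-0.619040) = 0.4643.

0.4643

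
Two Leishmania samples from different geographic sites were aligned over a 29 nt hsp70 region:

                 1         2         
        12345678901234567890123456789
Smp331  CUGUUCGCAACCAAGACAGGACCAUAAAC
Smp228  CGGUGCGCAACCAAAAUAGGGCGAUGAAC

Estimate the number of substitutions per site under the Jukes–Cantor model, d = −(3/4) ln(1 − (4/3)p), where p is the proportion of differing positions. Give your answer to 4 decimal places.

Differing sites — 2:U/G; 5:U/G; 15:G/A; 17:C/U; 21:A/G; 23:C/G; 26:A/G.
p = 7/29 = 0.241379.
d = −0.75 · ln(1 − (4/3)·0.241379) = −0.75 · ln(0.678161) = −0.75 · (-0.388371) = 0.2913.

0.2913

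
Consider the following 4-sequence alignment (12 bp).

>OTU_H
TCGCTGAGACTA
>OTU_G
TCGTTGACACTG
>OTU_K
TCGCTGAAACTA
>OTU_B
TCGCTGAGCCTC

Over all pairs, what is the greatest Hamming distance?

4

Pairwise Hamming distances:
  OTU_H vs OTU_G: 3
  OTU_H vs OTU_K: 1
  OTU_H vs OTU_B: 2
  OTU_G vs OTU_K: 3
  OTU_G vs OTU_B: 4
  OTU_K vs OTU_B: 3
The largest is 4, between OTU_G and OTU_B.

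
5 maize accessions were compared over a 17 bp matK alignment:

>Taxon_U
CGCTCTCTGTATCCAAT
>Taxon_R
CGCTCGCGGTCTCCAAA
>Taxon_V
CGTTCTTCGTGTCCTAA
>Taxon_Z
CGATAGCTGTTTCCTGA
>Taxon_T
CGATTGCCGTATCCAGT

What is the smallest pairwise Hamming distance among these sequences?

Pairwise Hamming distances:
  Taxon_U vs Taxon_R: 4
  Taxon_U vs Taxon_V: 6
  Taxon_U vs Taxon_Z: 7
  Taxon_U vs Taxon_T: 5
  Taxon_R vs Taxon_V: 6
  Taxon_R vs Taxon_Z: 6
  Taxon_R vs Taxon_T: 6
  Taxon_V vs Taxon_Z: 7
  Taxon_V vs Taxon_T: 8
  Taxon_Z vs Taxon_T: 5
The smallest is 4, between Taxon_U and Taxon_R.

4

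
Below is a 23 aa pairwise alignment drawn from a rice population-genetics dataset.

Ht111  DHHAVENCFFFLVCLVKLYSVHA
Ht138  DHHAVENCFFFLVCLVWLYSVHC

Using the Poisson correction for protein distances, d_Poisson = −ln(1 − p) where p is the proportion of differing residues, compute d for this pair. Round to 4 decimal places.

0.0910

Differing sites — 17:K/W; 23:A/C.
p = 2/23 = 0.086957.
d = −ln(1 − 0.086957) = −ln(0.913043) = 0.0910.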